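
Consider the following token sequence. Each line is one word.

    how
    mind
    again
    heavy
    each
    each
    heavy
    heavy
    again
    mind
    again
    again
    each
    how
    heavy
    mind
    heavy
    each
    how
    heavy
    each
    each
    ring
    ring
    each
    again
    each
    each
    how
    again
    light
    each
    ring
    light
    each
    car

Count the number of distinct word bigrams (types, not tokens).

36 tokens → 35 bigram windows in total.
Repeated bigrams (each contributes count−1 duplicates):
  each each: 3
  each how: 3
  heavy each: 3
  again each: 2
  each ring: 2
  how heavy: 2
  light each: 2
  mind again: 2
11 duplicate windows → 35 − 11 = 24 distinct.

24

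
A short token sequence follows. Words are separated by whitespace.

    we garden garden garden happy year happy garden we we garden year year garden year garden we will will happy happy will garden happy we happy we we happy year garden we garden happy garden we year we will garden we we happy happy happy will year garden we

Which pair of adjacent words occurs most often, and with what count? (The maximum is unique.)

"garden we", 6 times

Bigram frequencies (highest first):
  garden we: 6
  year garden: 4
  we garden: 3
  garden happy: 3
  we we: 3
  happy happy: 3
  … (16 more, each ≤ 3)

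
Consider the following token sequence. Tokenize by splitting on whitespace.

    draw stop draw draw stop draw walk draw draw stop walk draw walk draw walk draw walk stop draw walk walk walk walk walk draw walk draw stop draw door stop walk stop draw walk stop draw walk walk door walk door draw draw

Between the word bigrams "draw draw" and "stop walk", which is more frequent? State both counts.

"draw draw" (3 vs 2)

"draw draw": 3 occurrences
"stop walk": 2 occurrences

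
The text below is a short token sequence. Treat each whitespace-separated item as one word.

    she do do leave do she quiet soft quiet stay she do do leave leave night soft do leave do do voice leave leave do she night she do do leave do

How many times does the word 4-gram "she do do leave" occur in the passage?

Scanning the 29 overlapping 4-gram windows for "she do do leave":
  position 1–4: she do do leave
  position 11–14: she do do leave
  position 28–31: she do do leave

3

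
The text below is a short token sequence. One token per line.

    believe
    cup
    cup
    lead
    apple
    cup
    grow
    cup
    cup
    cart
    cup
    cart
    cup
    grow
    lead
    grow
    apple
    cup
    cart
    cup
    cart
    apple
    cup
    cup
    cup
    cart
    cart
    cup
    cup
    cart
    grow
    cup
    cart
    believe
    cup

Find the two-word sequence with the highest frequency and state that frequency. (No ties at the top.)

"cup cart", 7 times

Bigram frequencies (highest first):
  cup cart: 7
  cup cup: 5
  cart cup: 4
  apple cup: 3
  believe cup: 2
  cup grow: 2
  … (10 more, each ≤ 2)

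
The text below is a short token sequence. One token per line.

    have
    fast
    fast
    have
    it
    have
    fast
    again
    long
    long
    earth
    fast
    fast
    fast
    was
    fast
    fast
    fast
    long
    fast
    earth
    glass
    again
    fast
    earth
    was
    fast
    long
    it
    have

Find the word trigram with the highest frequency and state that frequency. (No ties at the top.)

"fast fast fast", 2 times

Trigram frequencies (highest first):
  fast fast fast: 2
  have fast fast: 1
  fast fast have: 1
  fast have it: 1
  have it have: 1
  it have fast: 1
  … (21 more, each ≤ 1)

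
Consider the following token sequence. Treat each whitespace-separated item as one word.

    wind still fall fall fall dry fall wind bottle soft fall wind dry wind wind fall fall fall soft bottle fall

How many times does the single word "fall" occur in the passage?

9

Scanning the 21 tokens for "fall":
  position 3: fall
  position 4: fall
  position 5: fall
  position 7: fall
  position 11: fall
  position 16: fall
  position 17: fall
  position 18: fall
  position 21: fall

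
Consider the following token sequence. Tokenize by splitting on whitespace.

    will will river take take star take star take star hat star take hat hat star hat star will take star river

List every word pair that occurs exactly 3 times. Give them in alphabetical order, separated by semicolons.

Bigram counts meeting the condition (exactly 3 times):
  hat star: 3
  star take: 3

hat star; star take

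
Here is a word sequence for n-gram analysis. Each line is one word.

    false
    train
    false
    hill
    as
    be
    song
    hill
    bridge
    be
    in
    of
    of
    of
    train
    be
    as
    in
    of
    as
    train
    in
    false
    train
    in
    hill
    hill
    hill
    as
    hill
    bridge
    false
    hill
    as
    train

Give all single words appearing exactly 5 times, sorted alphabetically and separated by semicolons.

as; train

Unigram counts meeting the condition (exactly 5 times):
  as: 5
  train: 5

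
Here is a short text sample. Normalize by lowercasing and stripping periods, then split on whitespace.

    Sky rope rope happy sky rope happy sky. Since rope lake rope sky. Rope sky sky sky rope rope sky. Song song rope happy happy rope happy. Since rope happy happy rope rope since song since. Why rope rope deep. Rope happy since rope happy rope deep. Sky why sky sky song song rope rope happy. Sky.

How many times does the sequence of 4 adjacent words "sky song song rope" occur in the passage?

Scanning the 54 overlapping 4-gram windows for "sky song song rope":
  position 20–23: sky song song rope
  position 51–54: sky song song rope

2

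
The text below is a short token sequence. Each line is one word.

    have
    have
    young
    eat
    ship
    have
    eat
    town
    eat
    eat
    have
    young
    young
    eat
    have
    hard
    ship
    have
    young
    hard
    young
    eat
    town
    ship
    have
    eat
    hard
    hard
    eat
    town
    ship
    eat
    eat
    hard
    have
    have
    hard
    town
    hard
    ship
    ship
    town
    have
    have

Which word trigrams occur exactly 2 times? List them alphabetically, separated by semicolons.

Trigram counts meeting the condition (exactly 2 times):
  eat town ship: 2
  ship have eat: 2

eat town ship; ship have eat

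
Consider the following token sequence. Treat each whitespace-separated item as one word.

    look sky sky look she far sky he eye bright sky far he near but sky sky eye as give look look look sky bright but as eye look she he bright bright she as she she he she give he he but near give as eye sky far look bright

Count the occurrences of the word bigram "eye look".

Scanning the 50 overlapping bigram windows for "eye look":
  position 28–29: eye look

1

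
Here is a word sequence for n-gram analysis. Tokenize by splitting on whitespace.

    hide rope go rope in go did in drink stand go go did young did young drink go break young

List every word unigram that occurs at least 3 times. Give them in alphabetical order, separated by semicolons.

did; go; young

Unigram counts meeting the condition (at least 3 times):
  did: 3
  go: 5
  young: 3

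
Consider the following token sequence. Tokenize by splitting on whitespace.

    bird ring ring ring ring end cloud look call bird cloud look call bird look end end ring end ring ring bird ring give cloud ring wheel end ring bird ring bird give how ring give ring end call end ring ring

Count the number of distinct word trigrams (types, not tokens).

35

42 tokens → 40 trigram windows in total.
Repeated trigrams (each contributes count−1 duplicates):
  cloud look call: 2
  end ring ring: 2
  look call bird: 2
  ring bird ring: 2
  ring ring ring: 2
5 duplicate windows → 40 − 5 = 35 distinct.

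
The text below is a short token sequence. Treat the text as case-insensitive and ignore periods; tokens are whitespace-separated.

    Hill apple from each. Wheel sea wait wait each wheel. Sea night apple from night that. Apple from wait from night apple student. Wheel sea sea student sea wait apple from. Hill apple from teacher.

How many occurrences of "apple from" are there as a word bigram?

Scanning the 34 overlapping bigram windows for "apple from":
  position 2–3: apple from
  position 13–14: apple from
  position 17–18: apple from
  position 30–31: apple from
  position 33–34: apple from

5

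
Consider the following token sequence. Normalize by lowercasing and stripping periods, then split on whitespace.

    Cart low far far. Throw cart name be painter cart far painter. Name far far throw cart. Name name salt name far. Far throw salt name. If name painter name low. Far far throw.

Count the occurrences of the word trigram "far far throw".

Scanning the 32 overlapping trigram windows for "far far throw":
  position 3–5: far far throw
  position 14–16: far far throw
  position 22–24: far far throw
  position 32–34: far far throw

4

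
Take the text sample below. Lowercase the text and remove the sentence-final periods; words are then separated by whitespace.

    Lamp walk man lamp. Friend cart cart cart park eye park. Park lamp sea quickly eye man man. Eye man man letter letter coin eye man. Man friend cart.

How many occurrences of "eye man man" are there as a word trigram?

Scanning the 27 overlapping trigram windows for "eye man man":
  position 16–18: eye man man
  position 19–21: eye man man
  position 25–27: eye man man

3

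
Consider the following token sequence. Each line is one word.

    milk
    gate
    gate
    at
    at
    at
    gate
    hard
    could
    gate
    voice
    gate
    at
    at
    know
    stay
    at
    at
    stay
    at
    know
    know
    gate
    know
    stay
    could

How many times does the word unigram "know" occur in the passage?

Scanning the 26 tokens for "know":
  position 15: know
  position 21: know
  position 22: know
  position 24: know

4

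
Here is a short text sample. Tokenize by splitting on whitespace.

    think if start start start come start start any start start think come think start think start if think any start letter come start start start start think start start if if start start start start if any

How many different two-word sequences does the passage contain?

38 tokens → 37 bigram windows in total.
Repeated bigrams (each contributes count−1 duplicates):
  start start: 11
  start if: 3
  start think: 3
  think start: 3
  any start: 2
  come start: 2
  if start: 2
19 duplicate windows → 37 − 19 = 18 distinct.

18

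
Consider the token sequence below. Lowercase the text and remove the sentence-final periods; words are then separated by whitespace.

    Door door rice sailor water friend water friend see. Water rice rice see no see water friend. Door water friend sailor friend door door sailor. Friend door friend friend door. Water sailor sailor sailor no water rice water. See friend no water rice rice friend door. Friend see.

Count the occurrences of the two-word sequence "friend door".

5

Scanning the 47 overlapping bigram windows for "friend door":
  position 17–18: friend door
  position 22–23: friend door
  position 26–27: friend door
  position 29–30: friend door
  position 45–46: friend door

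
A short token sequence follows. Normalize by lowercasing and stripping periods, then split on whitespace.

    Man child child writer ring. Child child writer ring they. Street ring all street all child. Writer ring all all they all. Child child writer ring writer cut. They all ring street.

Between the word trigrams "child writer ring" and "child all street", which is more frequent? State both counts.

"child writer ring": 4 occurrences
"child all street": 0 occurrences

"child writer ring" (4 vs 0)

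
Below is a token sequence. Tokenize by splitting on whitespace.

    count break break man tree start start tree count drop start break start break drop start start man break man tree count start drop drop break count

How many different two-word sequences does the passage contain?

20

27 tokens → 26 bigram windows in total.
Repeated bigrams (each contributes count−1 duplicates):
  break man: 2
  drop start: 2
  man tree: 2
  start break: 2
  start start: 2
  tree count: 2
6 duplicate windows → 26 − 6 = 20 distinct.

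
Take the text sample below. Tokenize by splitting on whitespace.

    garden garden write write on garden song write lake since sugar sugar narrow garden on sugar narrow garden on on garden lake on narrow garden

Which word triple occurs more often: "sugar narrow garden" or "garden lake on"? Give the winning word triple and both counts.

"sugar narrow garden" (2 vs 1)

"sugar narrow garden": 2 occurrences
"garden lake on": 1 occurrence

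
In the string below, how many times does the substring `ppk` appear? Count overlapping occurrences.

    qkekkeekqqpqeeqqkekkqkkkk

Sliding a length-3 window over the 25 characters (23 positions):
  (no match at any position)

0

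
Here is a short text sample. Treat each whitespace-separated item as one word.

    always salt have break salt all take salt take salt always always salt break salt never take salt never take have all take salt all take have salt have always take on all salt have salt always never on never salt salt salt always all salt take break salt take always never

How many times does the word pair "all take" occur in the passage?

Scanning the 51 overlapping bigram windows for "all take":
  position 6–7: all take
  position 22–23: all take
  position 25–26: all take

3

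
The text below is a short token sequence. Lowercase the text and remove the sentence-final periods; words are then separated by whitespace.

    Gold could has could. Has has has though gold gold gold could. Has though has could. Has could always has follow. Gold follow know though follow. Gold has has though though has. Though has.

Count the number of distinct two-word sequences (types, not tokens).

18

34 tokens → 33 bigram windows in total.
Repeated bigrams (each contributes count−1 duplicates):
  could has: 4
  has though: 4
  has could: 3
  has has: 3
  though has: 3
  follow gold: 2
  gold could: 2
  gold gold: 2
15 duplicate windows → 33 − 15 = 18 distinct.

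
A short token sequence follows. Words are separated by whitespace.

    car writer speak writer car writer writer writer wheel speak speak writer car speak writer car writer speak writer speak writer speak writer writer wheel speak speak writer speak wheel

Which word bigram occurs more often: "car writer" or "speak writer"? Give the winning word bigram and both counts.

"speak writer" (7 vs 3)

"car writer": 3 occurrences
"speak writer": 7 occurrences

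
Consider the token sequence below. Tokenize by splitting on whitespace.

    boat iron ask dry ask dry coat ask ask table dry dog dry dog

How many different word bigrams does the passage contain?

14 tokens → 13 bigram windows in total.
Repeated bigrams (each contributes count−1 duplicates):
  ask dry: 2
  dry dog: 2
2 duplicate windows → 13 − 2 = 11 distinct.

11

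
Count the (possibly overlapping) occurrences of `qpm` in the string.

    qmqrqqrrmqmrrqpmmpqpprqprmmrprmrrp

Sliding a length-3 window over the 34 characters (32 positions):
  position 14–16: qpm

1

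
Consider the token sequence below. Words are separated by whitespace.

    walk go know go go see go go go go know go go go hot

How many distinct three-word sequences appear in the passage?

9

15 tokens → 13 trigram windows in total.
Repeated trigrams (each contributes count−1 duplicates):
  go go go: 3
  go know go: 2
  know go go: 2
4 duplicate windows → 13 − 4 = 9 distinct.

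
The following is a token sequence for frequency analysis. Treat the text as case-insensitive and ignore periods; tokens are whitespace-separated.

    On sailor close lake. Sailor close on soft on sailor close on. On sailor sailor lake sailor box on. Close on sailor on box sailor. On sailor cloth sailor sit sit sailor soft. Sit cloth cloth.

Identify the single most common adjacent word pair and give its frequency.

Bigram frequencies (highest first):
  on sailor: 5
  sailor close: 3
  close on: 3
  lake sailor: 2
  sailor on: 2
  close lake: 1
  … (19 more, each ≤ 1)

"on sailor", 5 times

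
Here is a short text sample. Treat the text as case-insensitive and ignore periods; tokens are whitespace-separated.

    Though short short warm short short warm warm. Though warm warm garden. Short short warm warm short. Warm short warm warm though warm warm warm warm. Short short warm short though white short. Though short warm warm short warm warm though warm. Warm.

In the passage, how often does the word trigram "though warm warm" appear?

3

Scanning the 41 overlapping trigram windows for "though warm warm":
  position 9–11: though warm warm
  position 22–24: though warm warm
  position 41–43: though warm warm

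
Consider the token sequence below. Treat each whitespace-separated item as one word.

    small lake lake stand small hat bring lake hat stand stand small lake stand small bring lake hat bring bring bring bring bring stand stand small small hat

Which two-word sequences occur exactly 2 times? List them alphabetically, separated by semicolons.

Bigram counts meeting the condition (exactly 2 times):
  bring lake: 2
  hat bring: 2
  lake hat: 2
  lake stand: 2
  small hat: 2
  small lake: 2
  stand stand: 2

bring lake; hat bring; lake hat; lake stand; small hat; small lake; stand stand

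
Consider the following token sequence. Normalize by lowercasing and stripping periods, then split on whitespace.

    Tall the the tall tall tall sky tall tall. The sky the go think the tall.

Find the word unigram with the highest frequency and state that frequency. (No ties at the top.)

"tall", 7 times

Unigram frequencies (highest first):
  tall: 7
  the: 5
  sky: 2
  go: 1
  think: 1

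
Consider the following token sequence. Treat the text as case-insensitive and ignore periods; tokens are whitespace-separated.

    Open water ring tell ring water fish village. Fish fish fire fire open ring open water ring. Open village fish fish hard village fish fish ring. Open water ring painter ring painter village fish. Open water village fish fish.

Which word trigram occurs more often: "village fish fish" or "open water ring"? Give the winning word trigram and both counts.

"village fish fish": 4 occurrences
"open water ring": 3 occurrences

"village fish fish" (4 vs 3)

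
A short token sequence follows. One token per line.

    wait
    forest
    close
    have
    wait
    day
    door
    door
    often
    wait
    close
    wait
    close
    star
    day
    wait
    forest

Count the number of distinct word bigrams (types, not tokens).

17 tokens → 16 bigram windows in total.
Repeated bigrams (each contributes count−1 duplicates):
  wait close: 2
  wait forest: 2
2 duplicate windows → 16 − 2 = 14 distinct.

14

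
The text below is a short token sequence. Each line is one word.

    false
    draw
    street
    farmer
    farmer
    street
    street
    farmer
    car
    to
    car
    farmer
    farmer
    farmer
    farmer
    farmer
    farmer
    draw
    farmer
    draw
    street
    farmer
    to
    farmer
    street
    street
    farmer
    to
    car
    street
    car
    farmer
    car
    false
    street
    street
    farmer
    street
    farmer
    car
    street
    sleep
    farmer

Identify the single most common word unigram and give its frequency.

Unigram frequencies (highest first):
  farmer: 17
  street: 11
  car: 6
  draw: 3
  to: 3
  false: 2
  … (1 more, each ≤ 1)

"farmer", 17 times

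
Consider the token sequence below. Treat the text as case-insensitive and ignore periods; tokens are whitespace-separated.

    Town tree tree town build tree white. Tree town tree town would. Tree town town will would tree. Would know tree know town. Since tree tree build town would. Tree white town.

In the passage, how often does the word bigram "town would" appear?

Scanning the 31 overlapping bigram windows for "town would":
  position 11–12: town would
  position 28–29: town would

2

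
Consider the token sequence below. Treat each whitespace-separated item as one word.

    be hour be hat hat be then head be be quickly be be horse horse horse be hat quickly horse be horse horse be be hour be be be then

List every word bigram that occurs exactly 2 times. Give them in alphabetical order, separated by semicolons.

Bigram counts meeting the condition (exactly 2 times):
  be hat: 2
  be horse: 2
  be hour: 2
  be then: 2
  hour be: 2

be hat; be horse; be hour; be then; hour be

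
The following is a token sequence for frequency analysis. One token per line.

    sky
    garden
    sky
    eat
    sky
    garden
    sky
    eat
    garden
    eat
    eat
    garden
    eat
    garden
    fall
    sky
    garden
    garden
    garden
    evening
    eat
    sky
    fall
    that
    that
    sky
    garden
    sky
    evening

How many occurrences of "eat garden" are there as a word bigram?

Scanning the 28 overlapping bigram windows for "eat garden":
  position 8–9: eat garden
  position 11–12: eat garden
  position 13–14: eat garden

3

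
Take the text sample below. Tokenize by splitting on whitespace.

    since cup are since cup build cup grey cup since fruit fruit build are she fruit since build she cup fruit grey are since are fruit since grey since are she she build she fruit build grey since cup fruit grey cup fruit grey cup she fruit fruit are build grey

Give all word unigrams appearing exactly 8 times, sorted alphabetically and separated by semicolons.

cup; since

Unigram counts meeting the condition (exactly 8 times):
  cup: 8
  since: 8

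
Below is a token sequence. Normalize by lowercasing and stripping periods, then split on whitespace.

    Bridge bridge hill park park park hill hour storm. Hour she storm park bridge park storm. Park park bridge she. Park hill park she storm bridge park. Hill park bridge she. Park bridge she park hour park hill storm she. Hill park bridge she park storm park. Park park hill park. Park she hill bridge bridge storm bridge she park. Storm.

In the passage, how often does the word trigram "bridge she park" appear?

Scanning the 59 overlapping trigram windows for "bridge she park":
  position 19–21: bridge she park
  position 30–32: bridge she park
  position 33–35: bridge she park
  position 43–45: bridge she park
  position 58–60: bridge she park

5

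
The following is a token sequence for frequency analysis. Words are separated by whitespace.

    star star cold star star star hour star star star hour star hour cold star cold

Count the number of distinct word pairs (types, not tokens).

16 tokens → 15 bigram windows in total.
Repeated bigrams (each contributes count−1 duplicates):
  star star: 5
  star hour: 3
  cold star: 2
  hour star: 2
  star cold: 2
9 duplicate windows → 15 − 9 = 6 distinct.

6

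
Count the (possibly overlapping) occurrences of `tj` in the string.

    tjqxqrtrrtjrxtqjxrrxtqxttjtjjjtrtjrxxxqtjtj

7

Sliding a length-2 window over the 43 characters (42 positions):
  position 1–2: tj
  position 10–11: tj
  position 25–26: tj
  position 27–28: tj
  position 33–34: tj
  position 40–41: tj
  position 42–43: tj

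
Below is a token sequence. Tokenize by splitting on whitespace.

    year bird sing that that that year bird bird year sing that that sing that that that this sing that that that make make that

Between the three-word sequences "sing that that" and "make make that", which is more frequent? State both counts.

"sing that that": 4 occurrences
"make make that": 1 occurrence

"sing that that" (4 vs 1)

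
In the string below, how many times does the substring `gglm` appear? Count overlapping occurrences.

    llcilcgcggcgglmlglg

Sliding a length-4 window over the 19 characters (16 positions):
  position 12–15: gglm

1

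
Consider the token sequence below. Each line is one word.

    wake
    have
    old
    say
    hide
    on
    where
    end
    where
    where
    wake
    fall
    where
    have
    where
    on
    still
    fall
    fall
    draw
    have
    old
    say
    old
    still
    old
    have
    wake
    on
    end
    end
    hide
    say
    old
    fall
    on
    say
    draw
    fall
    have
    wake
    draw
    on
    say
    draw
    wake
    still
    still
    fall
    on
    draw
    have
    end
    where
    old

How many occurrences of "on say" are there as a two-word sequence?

Scanning the 54 overlapping bigram windows for "on say":
  position 36–37: on say
  position 43–44: on say

2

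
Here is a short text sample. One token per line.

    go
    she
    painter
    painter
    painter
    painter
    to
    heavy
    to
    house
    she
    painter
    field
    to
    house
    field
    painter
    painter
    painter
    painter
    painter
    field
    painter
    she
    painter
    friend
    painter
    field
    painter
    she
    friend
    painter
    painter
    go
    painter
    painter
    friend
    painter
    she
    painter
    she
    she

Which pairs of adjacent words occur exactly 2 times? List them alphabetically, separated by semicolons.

Bigram counts meeting the condition (exactly 2 times):
  painter friend: 2
  to house: 2

painter friend; to house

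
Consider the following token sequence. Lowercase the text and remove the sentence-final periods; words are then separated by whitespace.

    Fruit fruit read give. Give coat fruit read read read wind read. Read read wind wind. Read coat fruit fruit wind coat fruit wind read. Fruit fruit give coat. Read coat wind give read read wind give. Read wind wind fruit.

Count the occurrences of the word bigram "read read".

Scanning the 40 overlapping bigram windows for "read read":
  position 8–9: read read
  position 9–10: read read
  position 12–13: read read
  position 13–14: read read
  position 34–35: read read

5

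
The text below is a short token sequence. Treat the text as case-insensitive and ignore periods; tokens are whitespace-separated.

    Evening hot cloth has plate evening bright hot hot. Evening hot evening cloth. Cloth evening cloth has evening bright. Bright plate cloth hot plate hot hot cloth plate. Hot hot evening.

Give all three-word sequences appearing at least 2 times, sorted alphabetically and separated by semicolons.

hot hot evening; plate hot hot

Trigram counts meeting the condition (at least 2 times):
  hot hot evening: 2
  plate hot hot: 2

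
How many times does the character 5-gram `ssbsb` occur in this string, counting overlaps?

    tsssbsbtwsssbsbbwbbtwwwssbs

2

Sliding a length-5 window over the 27 characters (23 positions):
  position 3–7: ssbsb
  position 11–15: ssbsb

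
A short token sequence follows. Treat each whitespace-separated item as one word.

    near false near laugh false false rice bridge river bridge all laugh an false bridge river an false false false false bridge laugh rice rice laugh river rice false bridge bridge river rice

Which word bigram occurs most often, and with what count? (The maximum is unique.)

Bigram frequencies (highest first):
  false false: 4
  bridge river: 3
  false bridge: 3
  an false: 2
  river rice: 2
  near false: 1
  … (17 more, each ≤ 1)

"false false", 4 times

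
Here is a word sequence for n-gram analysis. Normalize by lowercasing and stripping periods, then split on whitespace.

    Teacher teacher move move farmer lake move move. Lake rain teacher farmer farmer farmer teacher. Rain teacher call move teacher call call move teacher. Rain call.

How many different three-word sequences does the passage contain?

23

26 tokens → 24 trigram windows in total.
Repeated trigrams (each contributes count−1 duplicates):
  call move teacher: 2
1 duplicate windows → 24 − 1 = 23 distinct.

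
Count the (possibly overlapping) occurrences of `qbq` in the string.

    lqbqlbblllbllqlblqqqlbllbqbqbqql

3

Sliding a length-3 window over the 32 characters (30 positions):
  position 2–4: qbq
  position 26–28: qbq
  position 28–30: qbq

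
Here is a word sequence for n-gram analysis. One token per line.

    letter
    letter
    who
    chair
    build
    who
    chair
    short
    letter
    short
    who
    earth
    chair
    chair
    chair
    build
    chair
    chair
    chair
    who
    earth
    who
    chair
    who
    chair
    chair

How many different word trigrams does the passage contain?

23

26 tokens → 24 trigram windows in total.
Repeated trigrams (each contributes count−1 duplicates):
  chair chair chair: 2
1 duplicate windows → 24 − 1 = 23 distinct.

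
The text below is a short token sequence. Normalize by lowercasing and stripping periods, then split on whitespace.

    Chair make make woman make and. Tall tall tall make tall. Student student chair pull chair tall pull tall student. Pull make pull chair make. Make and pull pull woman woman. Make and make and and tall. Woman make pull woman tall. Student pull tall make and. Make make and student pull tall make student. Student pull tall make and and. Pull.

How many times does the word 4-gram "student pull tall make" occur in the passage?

3

Scanning the 59 overlapping 4-gram windows for "student pull tall make":
  position 43–46: student pull tall make
  position 51–54: student pull tall make
  position 56–59: student pull tall make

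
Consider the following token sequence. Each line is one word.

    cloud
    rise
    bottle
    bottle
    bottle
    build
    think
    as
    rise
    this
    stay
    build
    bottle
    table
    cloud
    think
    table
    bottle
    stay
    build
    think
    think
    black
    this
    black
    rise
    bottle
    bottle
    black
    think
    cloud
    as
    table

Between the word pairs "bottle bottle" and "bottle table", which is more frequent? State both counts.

"bottle bottle": 3 occurrences
"bottle table": 1 occurrence

"bottle bottle" (3 vs 1)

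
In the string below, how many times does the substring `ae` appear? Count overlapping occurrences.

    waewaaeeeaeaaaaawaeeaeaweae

6

Sliding a length-2 window over the 27 characters (26 positions):
  position 2–3: ae
  position 6–7: ae
  position 10–11: ae
  position 18–19: ae
  position 21–22: ae
  position 26–27: ae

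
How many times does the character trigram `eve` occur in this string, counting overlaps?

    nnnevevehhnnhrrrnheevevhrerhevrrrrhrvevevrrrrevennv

Sliding a length-3 window over the 51 characters (49 positions):
  position 4–6: eve
  position 6–8: eve
  position 20–22: eve
  position 38–40: eve
  position 46–48: eve

5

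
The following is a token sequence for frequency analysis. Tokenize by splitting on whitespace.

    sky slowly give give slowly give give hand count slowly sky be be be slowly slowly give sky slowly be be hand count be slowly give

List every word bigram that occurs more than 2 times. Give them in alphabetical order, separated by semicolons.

be be; slowly give

Bigram counts meeting the condition (more than 2 times):
  be be: 3
  slowly give: 4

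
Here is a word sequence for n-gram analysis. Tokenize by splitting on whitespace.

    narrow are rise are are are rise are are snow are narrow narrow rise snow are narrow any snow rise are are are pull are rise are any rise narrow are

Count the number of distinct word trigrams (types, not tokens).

31 tokens → 29 trigram windows in total.
Repeated trigrams (each contributes count−1 duplicates):
  are rise are: 3
  rise are are: 3
  are are are: 2
  snow are narrow: 2
6 duplicate windows → 29 − 6 = 23 distinct.

23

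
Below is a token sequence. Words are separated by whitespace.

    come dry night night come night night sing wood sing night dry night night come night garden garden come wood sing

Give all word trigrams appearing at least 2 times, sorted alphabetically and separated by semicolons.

Trigram counts meeting the condition (at least 2 times):
  dry night night: 2
  night come night: 2
  night night come: 2

dry night night; night come night; night night come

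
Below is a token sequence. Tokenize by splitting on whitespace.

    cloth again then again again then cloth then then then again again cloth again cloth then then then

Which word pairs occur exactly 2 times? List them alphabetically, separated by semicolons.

again again; again cloth; again then; cloth again; cloth then; then again

Bigram counts meeting the condition (exactly 2 times):
  again again: 2
  again cloth: 2
  again then: 2
  cloth again: 2
  cloth then: 2
  then again: 2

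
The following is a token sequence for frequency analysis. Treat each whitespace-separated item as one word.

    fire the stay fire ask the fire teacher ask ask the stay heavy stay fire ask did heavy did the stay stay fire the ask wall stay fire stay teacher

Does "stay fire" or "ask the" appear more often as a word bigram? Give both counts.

"stay fire": 4 occurrences
"ask the": 2 occurrences

"stay fire" (4 vs 2)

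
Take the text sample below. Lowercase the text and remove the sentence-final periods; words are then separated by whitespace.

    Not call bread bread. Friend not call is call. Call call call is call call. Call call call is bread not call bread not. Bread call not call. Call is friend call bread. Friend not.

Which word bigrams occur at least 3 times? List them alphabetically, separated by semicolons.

Bigram counts meeting the condition (at least 3 times):
  call bread: 3
  call call: 8
  call is: 4
  not call: 4

call bread; call call; call is; not call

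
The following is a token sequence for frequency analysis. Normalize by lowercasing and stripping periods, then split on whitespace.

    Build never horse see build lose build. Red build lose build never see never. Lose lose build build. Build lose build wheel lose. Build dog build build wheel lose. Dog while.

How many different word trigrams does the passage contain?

31 tokens → 29 trigram windows in total.
Repeated trigrams (each contributes count−1 duplicates):
  build lose build: 3
  build wheel lose: 2
3 duplicate windows → 29 − 3 = 26 distinct.

26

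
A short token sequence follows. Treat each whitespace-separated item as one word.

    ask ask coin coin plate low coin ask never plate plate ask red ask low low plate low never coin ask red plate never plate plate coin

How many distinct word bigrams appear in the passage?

27 tokens → 26 bigram windows in total.
Repeated bigrams (each contributes count−1 duplicates):
  ask red: 2
  coin ask: 2
  never plate: 2
  plate low: 2
  plate plate: 2
5 duplicate windows → 26 − 5 = 21 distinct.

21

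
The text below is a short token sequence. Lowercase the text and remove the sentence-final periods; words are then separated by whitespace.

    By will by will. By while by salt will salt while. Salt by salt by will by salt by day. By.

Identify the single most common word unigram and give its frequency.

"by", 9 times

Unigram frequencies (highest first):
  by: 9
  salt: 5
  will: 4
  while: 2
  day: 1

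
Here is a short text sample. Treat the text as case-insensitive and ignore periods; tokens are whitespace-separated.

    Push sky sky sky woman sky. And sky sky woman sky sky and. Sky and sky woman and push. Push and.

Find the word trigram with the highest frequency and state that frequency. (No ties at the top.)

Trigram frequencies (highest first):
  sky and sky: 3
  sky sky woman: 2
  sky woman sky: 2
  push sky sky: 1
  sky sky sky: 1
  woman sky and: 1
  … (9 more, each ≤ 1)

"sky and sky", 3 times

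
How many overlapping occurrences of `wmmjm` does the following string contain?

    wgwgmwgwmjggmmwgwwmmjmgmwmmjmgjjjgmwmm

Sliding a length-5 window over the 38 characters (34 positions):
  position 18–22: wmmjm
  position 25–29: wmmjm

2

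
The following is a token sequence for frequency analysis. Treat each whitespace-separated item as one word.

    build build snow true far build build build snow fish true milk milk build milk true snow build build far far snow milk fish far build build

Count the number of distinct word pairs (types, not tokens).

27 tokens → 26 bigram windows in total.
Repeated bigrams (each contributes count−1 duplicates):
  build build: 5
  build snow: 2
  far build: 2
6 duplicate windows → 26 − 6 = 20 distinct.

20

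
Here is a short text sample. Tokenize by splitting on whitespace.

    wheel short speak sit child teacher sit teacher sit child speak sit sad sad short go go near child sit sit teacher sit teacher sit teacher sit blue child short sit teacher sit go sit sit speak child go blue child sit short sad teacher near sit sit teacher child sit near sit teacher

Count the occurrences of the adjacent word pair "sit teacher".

Scanning the 53 overlapping bigram windows for "sit teacher":
  position 7–8: sit teacher
  position 21–22: sit teacher
  position 23–24: sit teacher
  position 25–26: sit teacher
  position 31–32: sit teacher
  position 48–49: sit teacher
  position 53–54: sit teacher

7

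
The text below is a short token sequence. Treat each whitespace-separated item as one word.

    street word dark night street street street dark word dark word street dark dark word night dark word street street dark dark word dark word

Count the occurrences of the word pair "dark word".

6

Scanning the 24 overlapping bigram windows for "dark word":
  position 8–9: dark word
  position 10–11: dark word
  position 14–15: dark word
  position 17–18: dark word
  position 22–23: dark word
  position 24–25: dark word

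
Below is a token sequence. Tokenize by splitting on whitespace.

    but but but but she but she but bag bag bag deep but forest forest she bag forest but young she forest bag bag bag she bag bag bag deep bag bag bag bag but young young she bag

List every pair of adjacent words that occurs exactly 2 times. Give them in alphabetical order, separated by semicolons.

Bigram counts meeting the condition (exactly 2 times):
  bag deep: 2
  but she: 2
  but young: 2
  she but: 2
  young she: 2

bag deep; but she; but young; she but; young she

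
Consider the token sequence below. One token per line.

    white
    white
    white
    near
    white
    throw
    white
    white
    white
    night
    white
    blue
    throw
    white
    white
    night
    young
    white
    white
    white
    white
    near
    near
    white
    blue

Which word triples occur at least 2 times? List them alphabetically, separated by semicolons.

throw white white; white white near; white white night; white white white

Trigram counts meeting the condition (at least 2 times):
  throw white white: 2
  white white near: 2
  white white night: 2
  white white white: 4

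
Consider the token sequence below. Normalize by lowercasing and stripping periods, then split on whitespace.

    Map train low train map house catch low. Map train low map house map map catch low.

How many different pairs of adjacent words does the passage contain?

17 tokens → 16 bigram windows in total.
Repeated bigrams (each contributes count−1 duplicates):
  catch low: 2
  low map: 2
  map house: 2
  map train: 2
  train low: 2
5 duplicate windows → 16 − 5 = 11 distinct.

11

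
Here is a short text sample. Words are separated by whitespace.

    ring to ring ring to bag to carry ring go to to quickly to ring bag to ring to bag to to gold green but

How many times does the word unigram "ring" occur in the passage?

Scanning the 25 tokens for "ring":
  position 1: ring
  position 3: ring
  position 4: ring
  position 9: ring
  position 15: ring
  position 18: ring

6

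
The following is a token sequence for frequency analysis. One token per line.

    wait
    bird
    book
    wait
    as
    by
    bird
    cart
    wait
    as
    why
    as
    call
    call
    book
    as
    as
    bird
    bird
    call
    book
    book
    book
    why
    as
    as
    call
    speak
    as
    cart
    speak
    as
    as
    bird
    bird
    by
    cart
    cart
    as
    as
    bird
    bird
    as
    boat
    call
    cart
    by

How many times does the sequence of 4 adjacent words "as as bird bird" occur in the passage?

Scanning the 44 overlapping 4-gram windows for "as as bird bird":
  position 16–19: as as bird bird
  position 32–35: as as bird bird
  position 39–42: as as bird bird

3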